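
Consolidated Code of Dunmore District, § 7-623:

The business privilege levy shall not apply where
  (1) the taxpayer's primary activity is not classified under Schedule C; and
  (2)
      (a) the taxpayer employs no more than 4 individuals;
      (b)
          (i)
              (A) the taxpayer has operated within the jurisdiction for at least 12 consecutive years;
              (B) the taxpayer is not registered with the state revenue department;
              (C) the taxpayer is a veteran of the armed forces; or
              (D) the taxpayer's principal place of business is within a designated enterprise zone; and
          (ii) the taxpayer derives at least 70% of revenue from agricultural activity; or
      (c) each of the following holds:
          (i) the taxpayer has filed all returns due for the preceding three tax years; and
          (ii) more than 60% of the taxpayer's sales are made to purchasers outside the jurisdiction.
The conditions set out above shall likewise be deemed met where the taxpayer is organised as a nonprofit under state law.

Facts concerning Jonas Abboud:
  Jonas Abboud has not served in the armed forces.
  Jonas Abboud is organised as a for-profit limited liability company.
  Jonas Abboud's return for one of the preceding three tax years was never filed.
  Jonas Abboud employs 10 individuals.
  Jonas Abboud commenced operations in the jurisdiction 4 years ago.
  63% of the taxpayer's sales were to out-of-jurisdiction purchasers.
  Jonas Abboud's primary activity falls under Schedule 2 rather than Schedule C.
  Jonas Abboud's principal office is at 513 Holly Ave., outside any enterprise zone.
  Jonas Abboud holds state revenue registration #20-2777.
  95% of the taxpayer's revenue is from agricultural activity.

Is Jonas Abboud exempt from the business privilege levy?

No — not exempt.

(1) not (Schedule C activity) — holds.
(a) ≤ 4 employees — not met.
(A) ≥ 12 yrs in jurisdiction — not met.
(B) not (state-registered) — not met.
(C) veteran — not met.
(D) in enterprise zone — not met.
So (i) is not satisfied (F OR F OR F OR F).
(ii) ≥70% agricultural — holds.
(b): F AND T → false.
(i) returns current — fails.
(ii) >60% out-of-jur. sales — holds.
(c): F AND T → false.
(2): F OR F OR F → false.
Overall = T AND F = false.
Exception (nonprofit) — not satisfied.
Result: main false OR exception false → false.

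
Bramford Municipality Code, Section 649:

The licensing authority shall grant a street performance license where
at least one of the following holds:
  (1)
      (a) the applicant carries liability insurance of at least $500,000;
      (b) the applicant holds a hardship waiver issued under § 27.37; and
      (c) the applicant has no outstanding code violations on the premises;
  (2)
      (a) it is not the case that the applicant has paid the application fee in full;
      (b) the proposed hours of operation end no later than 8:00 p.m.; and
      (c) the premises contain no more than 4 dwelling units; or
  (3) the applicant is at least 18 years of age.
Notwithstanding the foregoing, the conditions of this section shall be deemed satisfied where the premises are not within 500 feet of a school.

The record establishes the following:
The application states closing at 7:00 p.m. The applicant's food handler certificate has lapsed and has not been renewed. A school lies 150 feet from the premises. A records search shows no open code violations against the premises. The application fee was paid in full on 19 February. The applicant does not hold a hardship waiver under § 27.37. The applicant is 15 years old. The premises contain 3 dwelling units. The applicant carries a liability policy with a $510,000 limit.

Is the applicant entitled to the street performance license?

(a) insurance ≥ $500,000 — satisfied.
(b) hardship waiver — not satisfied.
(c) no code violations — met.
So (1) is not satisfied (T AND F AND T).
(a) not (fee paid) — not met.
(b) closes by 8 p.m. — holds.
(c) ≤ 4 units — met.
So (2) is not satisfied (F AND T AND T).
(3) age ≥ 18 — not satisfied.
Overall = F OR F OR F = false.
Exception (≥500 ft from school) — not satisfied.
Result: main false OR exception false → false.

No — denied.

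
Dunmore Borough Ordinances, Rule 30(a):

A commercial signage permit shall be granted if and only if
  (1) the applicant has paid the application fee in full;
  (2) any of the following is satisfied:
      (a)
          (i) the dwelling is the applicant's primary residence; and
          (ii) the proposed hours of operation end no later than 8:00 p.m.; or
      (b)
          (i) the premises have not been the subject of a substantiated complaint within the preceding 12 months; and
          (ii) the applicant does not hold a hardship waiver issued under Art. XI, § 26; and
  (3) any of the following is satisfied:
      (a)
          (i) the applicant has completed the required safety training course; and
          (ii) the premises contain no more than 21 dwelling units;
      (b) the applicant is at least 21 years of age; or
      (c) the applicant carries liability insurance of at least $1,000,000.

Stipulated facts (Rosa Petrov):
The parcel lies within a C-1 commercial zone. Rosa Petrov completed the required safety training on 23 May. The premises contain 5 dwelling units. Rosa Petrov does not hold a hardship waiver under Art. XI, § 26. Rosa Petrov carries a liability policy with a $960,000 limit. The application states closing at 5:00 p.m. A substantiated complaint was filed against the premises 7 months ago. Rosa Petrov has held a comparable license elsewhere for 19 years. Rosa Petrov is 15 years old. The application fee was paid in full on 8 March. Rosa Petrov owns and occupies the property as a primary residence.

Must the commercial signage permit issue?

Yes — granted.

(1) fee paid — holds.
(i) primary residence — met.
(ii) closes by 8 p.m. — met.
So (a) is satisfied (T AND T).
(i) no complaint in 12 mo. — not met.
(ii) not (hardship waiver) — met.
So (b) is not satisfied (F AND T).
(2) = T OR F = true.
(i) safety training — met.
(ii) ≤ 21 units — satisfied.
(a): T AND T → true.
(b) age ≥ 21 — not satisfied.
(c) insurance ≥ $1,000,000 — not satisfied.
(3): T OR F OR F → true.
So Overall is satisfied (T AND T AND T).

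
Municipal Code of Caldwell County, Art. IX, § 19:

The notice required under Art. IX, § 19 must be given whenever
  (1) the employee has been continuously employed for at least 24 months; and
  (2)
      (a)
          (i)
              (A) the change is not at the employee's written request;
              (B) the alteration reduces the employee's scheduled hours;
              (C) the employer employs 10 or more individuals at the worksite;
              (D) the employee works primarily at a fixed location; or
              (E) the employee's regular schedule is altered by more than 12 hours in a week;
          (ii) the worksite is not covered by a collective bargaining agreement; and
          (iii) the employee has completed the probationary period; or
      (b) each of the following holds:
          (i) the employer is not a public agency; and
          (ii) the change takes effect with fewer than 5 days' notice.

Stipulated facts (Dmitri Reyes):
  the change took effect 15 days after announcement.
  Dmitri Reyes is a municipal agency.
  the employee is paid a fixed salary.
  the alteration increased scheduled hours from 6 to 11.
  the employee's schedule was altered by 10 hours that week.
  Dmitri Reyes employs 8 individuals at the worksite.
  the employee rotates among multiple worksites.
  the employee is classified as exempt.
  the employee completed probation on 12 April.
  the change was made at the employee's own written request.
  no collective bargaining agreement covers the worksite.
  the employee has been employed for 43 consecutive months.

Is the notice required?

No — not required.

(1) tenure ≥ 24 mo. — satisfied.
(A) not employee-requested — not satisfied.
(B) hours reduced — not satisfied.
(C) ≥ 10 at site — fails.
(D) fixed location — fails.
(E) schedule shift > 12h — fails.
(i) = F OR F OR F OR F OR F = false.
(ii) no CBA — met.
(iii) past probation — holds.
(a) = F AND T AND T = false.
(i) not (public agency) — not met.
(ii) < 5 days' notice — not satisfied.
(b) = F AND F = false.
So (2) is not satisfied (F OR F).
Overall = T AND F = false.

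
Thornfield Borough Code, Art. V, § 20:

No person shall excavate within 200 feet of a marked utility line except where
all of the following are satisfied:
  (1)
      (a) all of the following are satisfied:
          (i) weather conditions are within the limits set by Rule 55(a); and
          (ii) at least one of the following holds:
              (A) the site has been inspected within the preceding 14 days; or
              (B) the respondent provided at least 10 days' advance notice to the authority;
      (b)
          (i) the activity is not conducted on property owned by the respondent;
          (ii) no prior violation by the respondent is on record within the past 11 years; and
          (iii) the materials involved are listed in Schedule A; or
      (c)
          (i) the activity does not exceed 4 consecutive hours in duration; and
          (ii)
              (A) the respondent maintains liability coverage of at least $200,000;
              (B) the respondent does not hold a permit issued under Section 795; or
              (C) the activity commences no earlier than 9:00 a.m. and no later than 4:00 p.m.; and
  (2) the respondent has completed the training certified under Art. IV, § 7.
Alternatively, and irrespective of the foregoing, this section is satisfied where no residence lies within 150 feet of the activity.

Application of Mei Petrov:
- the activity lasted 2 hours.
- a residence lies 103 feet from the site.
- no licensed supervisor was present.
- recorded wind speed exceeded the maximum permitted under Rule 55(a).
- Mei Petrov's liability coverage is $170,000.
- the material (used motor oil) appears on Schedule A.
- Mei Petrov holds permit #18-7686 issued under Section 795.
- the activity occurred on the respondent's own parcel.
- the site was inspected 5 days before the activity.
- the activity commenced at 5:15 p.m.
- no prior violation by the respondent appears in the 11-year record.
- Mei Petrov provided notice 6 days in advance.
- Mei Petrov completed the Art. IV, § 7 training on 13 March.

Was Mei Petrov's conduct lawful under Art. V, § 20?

(i) weather ok — fails.
(A) site inspected — satisfied.
(B) ≥10 days' notice — fails.
(ii) = T OR F = true.
(a) = F AND T = false.
(i) not (own property) — not met.
(ii) no prior violation — satisfied.
(iii) Schedule A material — met.
So (b) is not satisfied (F AND T AND T).
(i) ≤ 4 hrs duration — met.
(A) coverage ≥ $200,000 — not satisfied.
(B) not (holds permit) — fails.
(C) start within hours — fails.
So (ii) is not satisfied (F OR F OR F).
(c) = T AND F = false.
(1): F OR F OR F → false.
(2) training certified — holds.
Overall = F AND T = false.
Exception (no residence in 150 ft) — not satisfied.
Result: main false OR exception false → false.

No — unlawful.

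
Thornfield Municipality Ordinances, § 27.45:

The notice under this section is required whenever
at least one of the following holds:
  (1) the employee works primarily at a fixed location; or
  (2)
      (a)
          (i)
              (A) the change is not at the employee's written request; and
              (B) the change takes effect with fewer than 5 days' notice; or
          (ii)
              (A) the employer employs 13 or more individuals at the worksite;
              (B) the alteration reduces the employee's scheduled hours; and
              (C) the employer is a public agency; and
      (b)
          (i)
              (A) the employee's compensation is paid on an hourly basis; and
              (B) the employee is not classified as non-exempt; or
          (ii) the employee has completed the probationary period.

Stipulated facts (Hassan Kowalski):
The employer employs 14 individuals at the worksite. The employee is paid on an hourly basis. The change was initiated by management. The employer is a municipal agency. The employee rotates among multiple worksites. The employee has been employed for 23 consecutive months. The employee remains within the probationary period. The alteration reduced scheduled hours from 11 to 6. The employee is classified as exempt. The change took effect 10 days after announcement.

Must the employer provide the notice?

(1) fixed location — not met.
(A) not employee-requested — satisfied.
(B) < 5 days' notice — not met.
(i): T AND F → false.
(A) ≥ 13 at site — met.
(B) hours reduced — met.
(C) public agency — met.
(ii) = T AND T AND T = true.
(a): F OR T → true.
(A) hourly-paid — holds.
(B) not (non-exempt) — satisfied.
(i): T AND T → true.
(ii) past probation — not met.
So (b) is satisfied (T OR F).
So (2) is satisfied (T AND T).
So Overall is satisfied (F OR T).

Yes — required.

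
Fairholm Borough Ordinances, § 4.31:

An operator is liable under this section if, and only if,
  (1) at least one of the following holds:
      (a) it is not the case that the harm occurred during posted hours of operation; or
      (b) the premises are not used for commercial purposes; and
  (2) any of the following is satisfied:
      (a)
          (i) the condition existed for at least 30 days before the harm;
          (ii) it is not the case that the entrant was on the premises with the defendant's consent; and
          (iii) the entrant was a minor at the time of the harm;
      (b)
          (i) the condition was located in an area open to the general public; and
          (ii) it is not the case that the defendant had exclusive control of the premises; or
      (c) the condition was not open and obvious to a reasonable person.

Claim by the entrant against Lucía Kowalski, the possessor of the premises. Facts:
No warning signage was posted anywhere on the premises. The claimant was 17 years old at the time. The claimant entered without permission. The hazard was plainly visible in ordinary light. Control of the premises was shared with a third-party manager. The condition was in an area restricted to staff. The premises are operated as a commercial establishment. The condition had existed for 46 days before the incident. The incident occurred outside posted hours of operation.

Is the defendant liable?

(a) not (during posted hours) — satisfied.
(b) not (commercial use) — fails.
So (1) is satisfied (T OR F).
(i) condition ≥30 days old — holds.
(ii) not (consent to enter) — satisfied.
(iii) entrant a minor — met.
(a): T AND T AND T → true.
(i) public area — not satisfied.
(ii) not (exclusive control) — met.
(b) = F AND T = false.
(c) not open/obvious — fails.
So (2) is satisfied (T OR F OR F).
Overall = T AND T = true.

Yes — liable.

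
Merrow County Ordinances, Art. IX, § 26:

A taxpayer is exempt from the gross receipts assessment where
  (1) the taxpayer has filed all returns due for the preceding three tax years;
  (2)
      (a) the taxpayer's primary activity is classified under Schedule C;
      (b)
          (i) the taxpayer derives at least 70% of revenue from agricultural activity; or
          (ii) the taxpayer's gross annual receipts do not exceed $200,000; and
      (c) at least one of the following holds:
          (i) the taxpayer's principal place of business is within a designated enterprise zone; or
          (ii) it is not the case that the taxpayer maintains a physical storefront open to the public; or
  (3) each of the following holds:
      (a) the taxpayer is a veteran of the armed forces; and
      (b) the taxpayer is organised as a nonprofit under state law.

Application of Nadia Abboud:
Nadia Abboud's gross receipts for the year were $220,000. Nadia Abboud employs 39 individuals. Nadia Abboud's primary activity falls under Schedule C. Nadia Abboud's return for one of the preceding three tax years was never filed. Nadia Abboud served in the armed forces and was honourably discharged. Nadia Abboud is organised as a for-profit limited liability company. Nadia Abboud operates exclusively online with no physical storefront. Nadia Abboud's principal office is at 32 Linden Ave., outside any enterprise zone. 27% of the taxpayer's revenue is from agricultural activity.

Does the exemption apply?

(1) returns current — fails.
(a) Schedule C activity — satisfied.
(i) ≥70% agricultural — not satisfied.
(ii) receipts ≤ $200,000 — fails.
(b) = F OR F = false.
(i) in enterprise zone — fails.
(ii) not (has storefront) — met.
(c): F OR T → true.
(2): T AND F AND T → false.
(a) veteran — holds.
(b) nonprofit — not met.
So (3) is not satisfied (T AND F).
So Overall is not satisfied (F OR F OR F).

No — not exempt.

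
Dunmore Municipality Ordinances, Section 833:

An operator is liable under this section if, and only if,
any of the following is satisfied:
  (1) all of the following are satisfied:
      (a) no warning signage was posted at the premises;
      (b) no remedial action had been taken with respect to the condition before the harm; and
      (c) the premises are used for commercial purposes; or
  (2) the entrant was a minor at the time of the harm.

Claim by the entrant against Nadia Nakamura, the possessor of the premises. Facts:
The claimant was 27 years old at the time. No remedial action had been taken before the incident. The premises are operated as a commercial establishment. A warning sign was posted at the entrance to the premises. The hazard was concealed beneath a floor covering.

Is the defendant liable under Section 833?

No — not liable.

(a) no signage posted — not met.
(b) no remedial action — holds.
(c) commercial use — met.
(1): F AND T AND T → false.
(2) entrant a minor — fails.
So Overall is not satisfied (F OR F).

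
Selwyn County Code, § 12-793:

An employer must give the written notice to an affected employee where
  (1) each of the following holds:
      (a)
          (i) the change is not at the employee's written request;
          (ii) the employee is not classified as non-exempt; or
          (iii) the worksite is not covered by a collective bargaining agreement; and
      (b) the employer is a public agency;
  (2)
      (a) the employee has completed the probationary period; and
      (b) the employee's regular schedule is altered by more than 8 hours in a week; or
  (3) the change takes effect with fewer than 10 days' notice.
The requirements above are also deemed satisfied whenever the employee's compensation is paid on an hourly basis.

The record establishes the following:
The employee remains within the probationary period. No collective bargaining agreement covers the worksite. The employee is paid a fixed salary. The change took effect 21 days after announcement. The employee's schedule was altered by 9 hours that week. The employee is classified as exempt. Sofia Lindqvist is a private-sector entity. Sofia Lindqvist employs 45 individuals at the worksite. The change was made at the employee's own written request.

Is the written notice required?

(i) not employee-requested — not met.
(ii) not (non-exempt) — holds.
(iii) no CBA — satisfied.
(a): F OR T OR T → true.
(b) public agency — not satisfied.
So (1) is not satisfied (T AND F).
(a) past probation — not met.
(b) schedule shift > 8h — satisfied.
(2): F AND T → false.
(3) < 10 days' notice — not met.
So Overall is not satisfied (F OR F OR F).
Exception (hourly-paid) — not satisfied.
Result: main false OR exception false → false.

No — not required.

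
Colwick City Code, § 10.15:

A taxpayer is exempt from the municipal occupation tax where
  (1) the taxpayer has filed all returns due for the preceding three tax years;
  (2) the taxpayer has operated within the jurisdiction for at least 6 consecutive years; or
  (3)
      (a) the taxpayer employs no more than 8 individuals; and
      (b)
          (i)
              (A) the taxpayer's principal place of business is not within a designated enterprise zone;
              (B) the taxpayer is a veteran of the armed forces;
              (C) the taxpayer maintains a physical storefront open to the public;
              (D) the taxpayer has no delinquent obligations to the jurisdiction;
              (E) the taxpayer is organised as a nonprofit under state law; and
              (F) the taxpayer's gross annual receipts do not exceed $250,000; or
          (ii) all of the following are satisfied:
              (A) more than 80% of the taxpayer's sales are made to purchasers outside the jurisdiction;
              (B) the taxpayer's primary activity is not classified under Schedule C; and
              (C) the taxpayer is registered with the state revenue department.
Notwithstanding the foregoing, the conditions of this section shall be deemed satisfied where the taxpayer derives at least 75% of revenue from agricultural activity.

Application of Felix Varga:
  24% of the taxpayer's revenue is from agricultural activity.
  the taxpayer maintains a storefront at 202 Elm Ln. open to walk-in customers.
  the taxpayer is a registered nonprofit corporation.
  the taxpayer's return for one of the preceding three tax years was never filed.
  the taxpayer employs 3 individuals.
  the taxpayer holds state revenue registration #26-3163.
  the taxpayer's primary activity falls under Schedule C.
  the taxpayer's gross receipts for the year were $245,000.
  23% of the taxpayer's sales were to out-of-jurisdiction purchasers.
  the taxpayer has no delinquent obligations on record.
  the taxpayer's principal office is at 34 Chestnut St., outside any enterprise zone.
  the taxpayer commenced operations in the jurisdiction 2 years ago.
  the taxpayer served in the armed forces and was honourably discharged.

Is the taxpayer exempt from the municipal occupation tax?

(1) returns current — not satisfied.
(2) ≥ 6 yrs in jurisdiction — fails.
(a) ≤ 8 employees — satisfied.
(A) not (in enterprise zone) — met.
(B) veteran — met.
(C) has storefront — met.
(D) no delinquency — satisfied.
(E) nonprofit — holds.
(F) receipts ≤ $250,000 — met.
(i) = T AND T AND T AND T AND T AND T = true.
(A) >80% out-of-jur. sales — not met.
(B) not (Schedule C activity) — not satisfied.
(C) state-registered — met.
(ii) = F AND F AND T = false.
(b): T OR F → true.
(3) = T AND T = true.
Overall = F OR F OR T = true.
Exception (≥75% agricultural) — not satisfied.
Result: main true OR exception false → true.

Yes — exempt.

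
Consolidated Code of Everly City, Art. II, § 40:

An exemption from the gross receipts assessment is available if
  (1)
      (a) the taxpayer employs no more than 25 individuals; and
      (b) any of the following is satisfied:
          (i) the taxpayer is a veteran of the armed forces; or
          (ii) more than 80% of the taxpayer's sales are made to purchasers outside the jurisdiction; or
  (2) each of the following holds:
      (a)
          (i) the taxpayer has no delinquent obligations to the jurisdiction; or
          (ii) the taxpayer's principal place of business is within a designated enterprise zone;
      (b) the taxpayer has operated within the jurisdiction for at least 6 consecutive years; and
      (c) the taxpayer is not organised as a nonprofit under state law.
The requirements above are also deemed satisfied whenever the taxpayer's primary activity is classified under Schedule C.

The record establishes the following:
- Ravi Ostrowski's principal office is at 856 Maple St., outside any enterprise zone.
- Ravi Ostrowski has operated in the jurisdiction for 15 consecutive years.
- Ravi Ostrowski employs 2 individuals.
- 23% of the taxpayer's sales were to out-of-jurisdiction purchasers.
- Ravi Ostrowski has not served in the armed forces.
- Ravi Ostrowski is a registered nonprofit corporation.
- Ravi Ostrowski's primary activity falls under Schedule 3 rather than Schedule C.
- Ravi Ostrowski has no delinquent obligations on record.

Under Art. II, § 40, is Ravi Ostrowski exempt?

(a) ≤ 25 employees — holds.
(i) veteran — not satisfied.
(ii) >80% out-of-jur. sales — not satisfied.
(b): F OR F → false.
(1): T AND F → false.
(i) no delinquency — holds.
(ii) in enterprise zone — not met.
So (a) is satisfied (T OR F).
(b) ≥ 6 yrs in jurisdiction — met.
(c) not (nonprofit) — not satisfied.
So (2) is not satisfied (T AND T AND F).
So Overall is not satisfied (F OR F).
Exception (Schedule C activity) — not satisfied.
Result: main false OR exception false → false.

No — not exempt.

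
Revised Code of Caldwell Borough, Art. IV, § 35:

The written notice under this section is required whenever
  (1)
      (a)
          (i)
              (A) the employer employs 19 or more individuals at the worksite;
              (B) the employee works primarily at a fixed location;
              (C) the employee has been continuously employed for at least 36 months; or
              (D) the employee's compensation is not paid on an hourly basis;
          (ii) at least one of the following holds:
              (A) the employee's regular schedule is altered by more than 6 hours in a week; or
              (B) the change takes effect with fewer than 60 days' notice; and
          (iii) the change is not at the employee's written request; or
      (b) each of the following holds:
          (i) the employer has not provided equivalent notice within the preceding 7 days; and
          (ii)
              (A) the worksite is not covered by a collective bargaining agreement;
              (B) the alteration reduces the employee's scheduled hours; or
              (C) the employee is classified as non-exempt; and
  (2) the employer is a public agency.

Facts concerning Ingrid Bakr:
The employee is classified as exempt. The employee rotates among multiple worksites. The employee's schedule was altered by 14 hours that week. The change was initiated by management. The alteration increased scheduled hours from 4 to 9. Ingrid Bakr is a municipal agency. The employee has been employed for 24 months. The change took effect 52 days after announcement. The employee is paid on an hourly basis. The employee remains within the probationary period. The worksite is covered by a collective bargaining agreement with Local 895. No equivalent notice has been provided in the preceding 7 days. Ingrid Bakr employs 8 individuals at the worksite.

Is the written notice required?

No — not required.

(A) ≥ 19 at site — not satisfied.
(B) fixed location — fails.
(C) tenure ≥ 36 mo. — not satisfied.
(D) not (hourly-paid) — not satisfied.
(i): F OR F OR F OR F → false.
(A) schedule shift > 6h — satisfied.
(B) < 60 days' notice — satisfied.
(ii): T OR T → true.
(iii) not employee-requested — satisfied.
So (a) is not satisfied (F AND T AND T).
(i) no recent notice — met.
(A) no CBA — not satisfied.
(B) hours reduced — not met.
(C) non-exempt — fails.
(ii): F OR F OR F → false.
So (b) is not satisfied (T AND F).
So (1) is not satisfied (F OR F).
(2) public agency — holds.
Overall = F AND T = false.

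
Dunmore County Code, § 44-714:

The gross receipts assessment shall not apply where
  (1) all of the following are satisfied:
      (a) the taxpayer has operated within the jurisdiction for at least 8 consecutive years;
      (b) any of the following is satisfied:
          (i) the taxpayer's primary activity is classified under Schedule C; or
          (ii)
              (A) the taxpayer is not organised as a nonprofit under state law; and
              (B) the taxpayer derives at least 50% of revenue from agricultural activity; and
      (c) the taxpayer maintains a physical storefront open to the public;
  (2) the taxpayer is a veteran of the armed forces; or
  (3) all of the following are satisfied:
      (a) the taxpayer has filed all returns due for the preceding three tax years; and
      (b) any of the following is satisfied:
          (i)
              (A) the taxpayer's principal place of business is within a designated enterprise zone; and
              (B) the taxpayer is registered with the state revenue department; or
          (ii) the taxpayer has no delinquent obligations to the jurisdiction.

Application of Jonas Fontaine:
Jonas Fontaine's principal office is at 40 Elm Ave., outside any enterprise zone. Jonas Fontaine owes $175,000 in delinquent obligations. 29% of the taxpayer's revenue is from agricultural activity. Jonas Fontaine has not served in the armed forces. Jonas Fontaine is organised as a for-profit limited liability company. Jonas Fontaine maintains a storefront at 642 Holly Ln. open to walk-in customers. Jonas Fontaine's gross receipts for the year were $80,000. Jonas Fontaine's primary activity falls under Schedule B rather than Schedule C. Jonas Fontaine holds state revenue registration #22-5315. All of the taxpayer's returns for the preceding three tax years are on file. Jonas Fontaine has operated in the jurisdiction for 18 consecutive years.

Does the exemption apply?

No — not exempt.

(a) ≥ 8 yrs in jurisdiction — holds.
(i) Schedule C activity — fails.
(A) not (nonprofit) — holds.
(B) ≥50% agricultural — not met.
So (ii) is not satisfied (T AND F).
(b) = F OR F = false.
(c) has storefront — holds.
(1) = T AND F AND T = false.
(2) veteran — not met.
(a) returns current — holds.
(A) in enterprise zone — fails.
(B) state-registered — holds.
(i): F AND T → false.
(ii) no delinquency — fails.
(b) = F OR F = false.
(3): T AND F → false.
So Overall is not satisfied (F OR F OR F).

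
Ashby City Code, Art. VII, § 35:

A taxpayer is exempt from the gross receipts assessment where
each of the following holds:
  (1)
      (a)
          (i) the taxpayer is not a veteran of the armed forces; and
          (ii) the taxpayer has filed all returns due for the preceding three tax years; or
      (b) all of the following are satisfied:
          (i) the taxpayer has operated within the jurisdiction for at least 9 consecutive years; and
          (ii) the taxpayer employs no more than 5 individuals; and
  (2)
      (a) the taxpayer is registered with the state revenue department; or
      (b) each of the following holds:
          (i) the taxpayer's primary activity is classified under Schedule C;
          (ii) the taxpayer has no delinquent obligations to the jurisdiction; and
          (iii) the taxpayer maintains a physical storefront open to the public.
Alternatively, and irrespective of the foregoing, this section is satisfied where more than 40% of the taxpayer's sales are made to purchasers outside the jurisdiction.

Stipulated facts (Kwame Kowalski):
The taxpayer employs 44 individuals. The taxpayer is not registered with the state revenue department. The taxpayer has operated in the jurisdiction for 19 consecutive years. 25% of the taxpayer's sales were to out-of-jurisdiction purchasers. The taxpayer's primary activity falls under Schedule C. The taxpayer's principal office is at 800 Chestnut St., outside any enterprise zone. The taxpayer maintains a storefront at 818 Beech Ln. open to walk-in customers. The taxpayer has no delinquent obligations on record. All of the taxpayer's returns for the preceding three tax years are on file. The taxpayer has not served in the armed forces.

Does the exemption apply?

(i) not (veteran) — holds.
(ii) returns current — holds.
(a) = T AND T = true.
(i) ≥ 9 yrs in jurisdiction — met.
(ii) ≤ 5 employees — not met.
So (b) is not satisfied (T AND F).
(1) = T OR F = true.
(a) state-registered — fails.
(i) Schedule C activity — met.
(ii) no delinquency — met.
(iii) has storefront — satisfied.
(b) = T AND T AND T = true.
So (2) is satisfied (F OR T).
Overall = T AND T = true.
Exception (>40% out-of-jur. sales) — not satisfied.
Result: main true OR exception false → true.

Yes — exempt.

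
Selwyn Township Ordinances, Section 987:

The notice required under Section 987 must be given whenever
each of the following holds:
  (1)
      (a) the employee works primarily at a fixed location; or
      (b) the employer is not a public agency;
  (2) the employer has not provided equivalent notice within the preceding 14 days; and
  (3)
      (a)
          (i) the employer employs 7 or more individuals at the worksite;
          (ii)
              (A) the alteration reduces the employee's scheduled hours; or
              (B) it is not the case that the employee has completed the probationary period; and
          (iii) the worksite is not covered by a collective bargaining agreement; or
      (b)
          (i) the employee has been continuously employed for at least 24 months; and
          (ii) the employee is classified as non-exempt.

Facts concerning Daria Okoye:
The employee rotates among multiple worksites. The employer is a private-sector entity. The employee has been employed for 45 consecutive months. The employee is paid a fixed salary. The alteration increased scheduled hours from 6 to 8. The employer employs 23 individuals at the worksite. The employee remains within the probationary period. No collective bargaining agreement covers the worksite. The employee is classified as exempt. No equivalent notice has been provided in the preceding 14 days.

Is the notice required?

Yes — required.

(a) fixed location — fails.
(b) not (public agency) — met.
(1): F OR T → true.
(2) no recent notice — holds.
(i) ≥ 7 at site — holds.
(A) hours reduced — not satisfied.
(B) not (past probation) — met.
(ii) = F OR T = true.
(iii) no CBA — satisfied.
(a): T AND T AND T → true.
(i) tenure ≥ 24 mo. — met.
(ii) non-exempt — fails.
So (b) is not satisfied (T AND F).
So (3) is satisfied (T OR F).
So Overall is satisfied (T AND T AND T).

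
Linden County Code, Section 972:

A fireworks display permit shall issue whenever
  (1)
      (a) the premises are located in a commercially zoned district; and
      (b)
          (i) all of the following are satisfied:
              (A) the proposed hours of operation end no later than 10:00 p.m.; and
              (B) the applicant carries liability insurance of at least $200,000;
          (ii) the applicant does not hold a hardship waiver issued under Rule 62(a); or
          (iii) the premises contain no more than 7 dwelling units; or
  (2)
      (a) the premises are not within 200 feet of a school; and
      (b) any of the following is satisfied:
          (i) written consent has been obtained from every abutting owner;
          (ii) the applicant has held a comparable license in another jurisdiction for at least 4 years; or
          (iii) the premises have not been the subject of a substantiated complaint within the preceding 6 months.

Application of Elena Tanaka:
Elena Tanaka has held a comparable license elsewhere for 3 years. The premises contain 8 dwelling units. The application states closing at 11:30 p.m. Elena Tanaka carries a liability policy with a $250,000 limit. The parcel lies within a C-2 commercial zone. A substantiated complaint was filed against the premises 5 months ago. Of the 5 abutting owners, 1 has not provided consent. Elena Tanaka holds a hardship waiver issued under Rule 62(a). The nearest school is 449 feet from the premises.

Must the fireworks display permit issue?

No — denied.

(a) commercially zoned — met.
(A) closes by 10 p.m. — not satisfied.
(B) insurance ≥ $200,000 — holds.
So (i) is not satisfied (F AND T).
(ii) not (hardship waiver) — not met.
(iii) ≤ 7 units — not met.
(b): F OR F OR F → false.
So (1) is not satisfied (T AND F).
(a) ≥200 ft from school — met.
(i) all abutters consent — not satisfied.
(ii) prior license ≥ 4 yr — fails.
(iii) no complaint in 6 mo. — not met.
So (b) is not satisfied (F OR F OR F).
(2): T AND F → false.
Overall: F OR F → false.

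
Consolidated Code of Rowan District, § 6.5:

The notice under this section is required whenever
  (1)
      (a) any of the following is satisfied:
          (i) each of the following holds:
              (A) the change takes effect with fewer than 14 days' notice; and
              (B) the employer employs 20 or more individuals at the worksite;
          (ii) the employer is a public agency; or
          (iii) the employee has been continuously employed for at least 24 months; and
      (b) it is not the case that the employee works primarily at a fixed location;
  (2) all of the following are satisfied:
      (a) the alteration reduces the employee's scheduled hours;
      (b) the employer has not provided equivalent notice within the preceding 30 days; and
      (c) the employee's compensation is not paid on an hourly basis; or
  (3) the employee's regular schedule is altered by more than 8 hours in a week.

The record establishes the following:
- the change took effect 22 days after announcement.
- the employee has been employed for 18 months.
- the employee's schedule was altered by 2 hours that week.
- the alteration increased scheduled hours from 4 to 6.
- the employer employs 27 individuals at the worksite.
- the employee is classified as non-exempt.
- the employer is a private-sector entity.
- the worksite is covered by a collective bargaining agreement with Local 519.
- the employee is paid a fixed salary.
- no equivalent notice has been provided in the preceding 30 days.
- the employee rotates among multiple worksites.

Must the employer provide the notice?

(A) < 14 days' notice — fails.
(B) ≥ 20 at site — holds.
(i): F AND T → false.
(ii) public agency — not met.
(iii) tenure ≥ 24 mo. — fails.
(a) = F OR F OR F = false.
(b) not (fixed location) — met.
(1): F AND T → false.
(a) hours reduced — not met.
(b) no recent notice — holds.
(c) not (hourly-paid) — met.
(2): F AND T AND T → false.
(3) schedule shift > 8h — fails.
Overall: F OR F OR F → false.

No — not required.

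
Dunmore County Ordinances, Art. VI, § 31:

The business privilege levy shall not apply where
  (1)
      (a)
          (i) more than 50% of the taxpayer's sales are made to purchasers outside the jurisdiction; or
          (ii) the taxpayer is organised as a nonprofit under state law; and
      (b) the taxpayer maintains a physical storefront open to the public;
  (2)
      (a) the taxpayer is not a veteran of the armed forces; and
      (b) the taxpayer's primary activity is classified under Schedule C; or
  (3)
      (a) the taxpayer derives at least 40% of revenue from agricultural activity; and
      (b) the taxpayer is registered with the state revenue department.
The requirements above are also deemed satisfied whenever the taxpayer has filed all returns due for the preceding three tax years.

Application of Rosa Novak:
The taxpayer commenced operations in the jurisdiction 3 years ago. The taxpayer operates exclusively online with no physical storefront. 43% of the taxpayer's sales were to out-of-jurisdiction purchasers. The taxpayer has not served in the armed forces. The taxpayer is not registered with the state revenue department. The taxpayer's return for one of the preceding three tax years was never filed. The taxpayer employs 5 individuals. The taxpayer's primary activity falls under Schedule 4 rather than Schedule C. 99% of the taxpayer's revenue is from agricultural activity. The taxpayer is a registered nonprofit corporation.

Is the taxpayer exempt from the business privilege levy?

No — not exempt.

(i) >50% out-of-jur. sales — fails.
(ii) nonprofit — satisfied.
So (a) is satisfied (F OR T).
(b) has storefront — fails.
So (1) is not satisfied (T AND F).
(a) not (veteran) — satisfied.
(b) Schedule C activity — fails.
(2): T AND F → false.
(a) ≥40% agricultural — met.
(b) state-registered — not satisfied.
So (3) is not satisfied (T AND F).
Overall = F OR F OR F = false.
Exception (returns current) — not satisfied.
Result: main false OR exception false → false.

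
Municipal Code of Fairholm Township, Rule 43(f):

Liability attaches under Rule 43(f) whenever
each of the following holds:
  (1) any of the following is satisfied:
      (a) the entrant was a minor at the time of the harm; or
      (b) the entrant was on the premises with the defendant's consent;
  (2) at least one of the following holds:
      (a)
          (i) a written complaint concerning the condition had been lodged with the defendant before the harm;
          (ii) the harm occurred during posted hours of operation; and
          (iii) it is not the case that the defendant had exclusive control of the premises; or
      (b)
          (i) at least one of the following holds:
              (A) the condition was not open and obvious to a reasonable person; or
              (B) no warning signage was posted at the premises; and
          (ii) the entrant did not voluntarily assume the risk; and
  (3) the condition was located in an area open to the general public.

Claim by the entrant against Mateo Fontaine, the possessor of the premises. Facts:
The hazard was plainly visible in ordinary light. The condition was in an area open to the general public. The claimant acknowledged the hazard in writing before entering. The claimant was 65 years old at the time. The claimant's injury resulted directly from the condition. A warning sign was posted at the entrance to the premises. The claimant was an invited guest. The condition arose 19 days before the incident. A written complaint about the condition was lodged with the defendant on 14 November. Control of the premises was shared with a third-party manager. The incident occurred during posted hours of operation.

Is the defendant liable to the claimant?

(a) entrant a minor — fails.
(b) consent to enter — holds.
(1): F OR T → true.
(i) complaint lodged — satisfied.
(ii) during posted hours — met.
(iii) not (exclusive control) — holds.
(a): T AND T AND T → true.
(A) not open/obvious — not satisfied.
(B) no signage posted — not met.
(i) = F OR F = false.
(ii) no assumed risk — not satisfied.
(b): F AND F → false.
(2) = T OR F = true.
(3) public area — holds.
Overall: T AND T AND T → true.

Yes — liable.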